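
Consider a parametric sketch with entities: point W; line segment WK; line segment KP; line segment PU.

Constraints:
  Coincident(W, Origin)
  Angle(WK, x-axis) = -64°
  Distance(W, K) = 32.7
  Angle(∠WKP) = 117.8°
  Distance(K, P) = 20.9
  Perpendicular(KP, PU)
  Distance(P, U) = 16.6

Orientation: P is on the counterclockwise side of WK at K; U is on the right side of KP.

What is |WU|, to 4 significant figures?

58.13

W is at the origin; WK runs at -64.0° with length 32.7, so K = 32.7·(cos -64.0°, sin -64.0°) = (14.33, -29.39). ∠WKP = 117.8°, so KP runs at -64.0° + (180° − 117.8°) = -1.800° from the x-axis; with |KP| = 20.9, P = K + 20.9·(cos -1.800°, sin -1.800°) = (35.22, -30.05). KP is perpendicular to PU; with |PU| = 16.6 on the right of KP, U = P + 16.6·(-0.03141, -0.9995) = (34.70, -46.64). Then |WU| = |U − W| = 58.13.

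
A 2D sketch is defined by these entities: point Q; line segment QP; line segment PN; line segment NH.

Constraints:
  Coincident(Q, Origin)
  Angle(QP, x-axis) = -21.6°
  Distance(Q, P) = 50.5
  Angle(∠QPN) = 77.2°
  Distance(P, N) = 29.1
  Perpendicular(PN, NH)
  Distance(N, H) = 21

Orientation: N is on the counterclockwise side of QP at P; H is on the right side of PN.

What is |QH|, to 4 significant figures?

72.49

Q is at the origin; QP runs at -21.6° with length 50.5, so P = 50.5·(cos -21.6°, sin -21.6°) = (46.95, -18.59). ∠QPN = 77.2°, so PN runs at -21.6° + (180° − 77.2°) = 81.20° from the x-axis; with |PN| = 29.1, N = P + 29.1·(cos 81.20°, sin 81.20°) = (51.41, 10.17). The perpendicularity gives NH at right angles to PN; with |NH| = 21.0 on the right of PN, H = N + 21.0·(0.9882, -0.1530) = (72.16, 6.954). Then |QH| = |H − Q| = 72.49.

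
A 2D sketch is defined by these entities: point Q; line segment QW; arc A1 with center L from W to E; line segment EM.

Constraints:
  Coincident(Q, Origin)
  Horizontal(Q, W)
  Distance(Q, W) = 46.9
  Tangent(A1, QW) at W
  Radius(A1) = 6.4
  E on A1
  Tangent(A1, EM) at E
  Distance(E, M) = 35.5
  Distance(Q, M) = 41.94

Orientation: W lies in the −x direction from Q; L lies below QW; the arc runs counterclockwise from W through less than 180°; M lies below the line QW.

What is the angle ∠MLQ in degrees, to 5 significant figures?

58.529°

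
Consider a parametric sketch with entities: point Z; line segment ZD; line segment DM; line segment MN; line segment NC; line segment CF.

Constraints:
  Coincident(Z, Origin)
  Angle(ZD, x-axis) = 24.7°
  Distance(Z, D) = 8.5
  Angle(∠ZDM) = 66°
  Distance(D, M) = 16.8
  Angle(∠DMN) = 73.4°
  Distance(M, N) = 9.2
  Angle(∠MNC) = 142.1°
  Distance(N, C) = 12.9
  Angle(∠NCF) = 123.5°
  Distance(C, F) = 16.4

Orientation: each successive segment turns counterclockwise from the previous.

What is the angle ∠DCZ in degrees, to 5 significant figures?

11.258°

Z is at the origin; ZD runs at 24.7° with length 8.5, so D = (7.7223, 3.5519). ∠ZDM = 66.0° gives DM at 138.70° from the x-axis; with |DM| = 16.8, M = (-4.8989, 14.640). ∠DMN = 73.4° gives MN at -114.70° from the x-axis; with |MN| = 9.2, N = (-8.7433, 6.2816). ∠MNC = 142.1° gives NC at -76.800° from the x-axis; with |NC| = 12.9, C = (-5.7976, -6.2775). Then cos ∠DCZ = CD·CZ / (|CD||CZ|), giving 11.258°.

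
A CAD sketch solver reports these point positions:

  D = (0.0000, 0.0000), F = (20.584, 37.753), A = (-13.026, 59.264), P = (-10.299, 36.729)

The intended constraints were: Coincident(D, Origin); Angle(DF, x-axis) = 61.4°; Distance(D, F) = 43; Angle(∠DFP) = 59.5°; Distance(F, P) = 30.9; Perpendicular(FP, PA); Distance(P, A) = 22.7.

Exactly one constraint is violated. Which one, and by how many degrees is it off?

Perpendicular(FP, PA) — off by 5.00°.

D = (0.00, 0.00) ✓; DF at 61.40° ✓; |DF| = 43.00 ✓; ∠DFP = 59.50° ✓; |FP| = 30.90 ✓; ∠(FP, PA) = 85.00° ✗; |PA| = 22.70 ✓.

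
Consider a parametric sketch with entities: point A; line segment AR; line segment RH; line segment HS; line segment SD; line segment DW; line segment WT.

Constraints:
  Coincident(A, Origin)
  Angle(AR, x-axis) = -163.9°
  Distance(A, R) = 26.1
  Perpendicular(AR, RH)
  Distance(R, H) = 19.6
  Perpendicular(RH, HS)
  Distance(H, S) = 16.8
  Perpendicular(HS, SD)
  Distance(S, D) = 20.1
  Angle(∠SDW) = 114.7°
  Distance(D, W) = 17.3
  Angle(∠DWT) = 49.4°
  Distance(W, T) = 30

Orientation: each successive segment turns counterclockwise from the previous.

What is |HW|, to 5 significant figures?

27.351

A is at the origin; AR runs at -163.9° with length 26.1, so R = (-25.076, -7.2379). The perpendicularity gives RH at right angles to AR, so RH runs at -73.900°; with |RH| = 19.6, H = (-19.641, -26.069). RH ⟂ HS, so HS runs at 16.100°; with |HS| = 16.8, S = (-3.4999, -21.410). HS is perpendicular to SD, so SD runs at 106.10°; with |SD| = 20.1, D = (-9.0739, -2.0986). ∠SDW = 114.7° gives DW at 171.40° from the x-axis; with |DW| = 17.3, W = (-26.179, 0.48832). Then |HW| = |W − H| = 27.351.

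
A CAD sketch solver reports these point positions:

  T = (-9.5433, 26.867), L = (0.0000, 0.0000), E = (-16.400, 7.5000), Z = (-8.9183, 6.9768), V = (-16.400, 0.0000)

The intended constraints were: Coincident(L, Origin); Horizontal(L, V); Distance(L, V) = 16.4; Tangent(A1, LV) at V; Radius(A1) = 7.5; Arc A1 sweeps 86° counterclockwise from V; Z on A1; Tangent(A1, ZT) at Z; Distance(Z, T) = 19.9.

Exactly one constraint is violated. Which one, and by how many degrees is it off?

Tangent(A1, ZT) at Z — off by 5.80°.

L = (0.00, 0.00) ✓; L.y = 0.00, V.y = 0.00 ✓; |LV| = 16.40 ✓; ∠(EV, VL) = 90.00° ✓; |EV| = 7.500 ✓; bearing(E→Z) − bearing(E→V) = 86.00° ✓; |EZ| = 7.500 ✓; ∠(EZ, ZT) = 84.20° ✗; |ZT| = 19.90 ✓.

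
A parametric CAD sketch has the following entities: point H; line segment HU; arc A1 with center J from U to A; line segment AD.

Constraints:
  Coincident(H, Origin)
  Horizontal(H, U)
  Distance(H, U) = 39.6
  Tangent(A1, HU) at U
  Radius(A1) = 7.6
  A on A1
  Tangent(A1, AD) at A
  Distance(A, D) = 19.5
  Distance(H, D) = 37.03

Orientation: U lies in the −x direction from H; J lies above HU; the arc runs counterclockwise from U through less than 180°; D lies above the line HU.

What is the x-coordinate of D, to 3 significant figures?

-27.6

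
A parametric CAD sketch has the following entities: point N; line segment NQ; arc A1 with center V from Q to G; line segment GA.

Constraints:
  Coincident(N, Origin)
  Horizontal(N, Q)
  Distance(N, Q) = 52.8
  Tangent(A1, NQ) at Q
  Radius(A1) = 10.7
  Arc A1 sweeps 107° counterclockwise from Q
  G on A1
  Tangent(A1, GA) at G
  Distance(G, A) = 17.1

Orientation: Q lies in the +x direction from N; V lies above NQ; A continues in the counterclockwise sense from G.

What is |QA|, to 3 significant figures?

30.6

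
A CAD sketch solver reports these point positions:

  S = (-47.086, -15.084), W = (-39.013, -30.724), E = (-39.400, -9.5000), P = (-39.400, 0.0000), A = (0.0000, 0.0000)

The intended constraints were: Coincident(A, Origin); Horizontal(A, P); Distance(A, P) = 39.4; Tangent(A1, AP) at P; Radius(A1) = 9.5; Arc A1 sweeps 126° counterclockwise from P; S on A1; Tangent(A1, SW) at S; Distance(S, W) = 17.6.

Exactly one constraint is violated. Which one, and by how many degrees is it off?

Tangent(A1, SW) at S — off by 8.70°.

A = (0.00, 0.00) ✓; A.y = 0.00, P.y = 0.00 ✓; |AP| = 39.40 ✓; ∠(EP, PA) = 90.00° ✓; |EP| = 9.500 ✓; bearing(E→S) − bearing(E→P) = 126.0° ✓; |ES| = 9.500 ✓; ∠(ES, SW) = 98.70° ✗; |SW| = 17.60 ✓.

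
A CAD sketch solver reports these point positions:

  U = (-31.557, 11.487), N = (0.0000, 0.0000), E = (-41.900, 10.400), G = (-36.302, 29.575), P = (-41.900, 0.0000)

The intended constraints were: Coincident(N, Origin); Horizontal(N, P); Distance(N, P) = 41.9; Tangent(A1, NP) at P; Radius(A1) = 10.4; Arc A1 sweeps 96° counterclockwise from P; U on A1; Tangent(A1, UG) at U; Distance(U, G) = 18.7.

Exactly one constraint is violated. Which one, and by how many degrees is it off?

Tangent(A1, UG) at U — off by 8.70°.

N = (0.00, 0.00) ✓; N.y = 0.00, P.y = 0.00 ✓; |NP| = 41.90 ✓; ∠(EP, PN) = 90.00° ✓; |EP| = 10.40 ✓; bearing(E→U) − bearing(E→P) = 96.00° ✓; |EU| = 10.40 ✓; ∠(EU, UG) = 81.30° ✗; |UG| = 18.70 ✓.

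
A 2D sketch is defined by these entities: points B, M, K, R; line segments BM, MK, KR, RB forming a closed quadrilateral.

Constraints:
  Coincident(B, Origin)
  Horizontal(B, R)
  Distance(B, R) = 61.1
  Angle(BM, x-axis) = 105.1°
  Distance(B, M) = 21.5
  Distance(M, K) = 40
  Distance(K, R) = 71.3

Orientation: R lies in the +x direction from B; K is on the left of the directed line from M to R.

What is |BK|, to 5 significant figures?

56.908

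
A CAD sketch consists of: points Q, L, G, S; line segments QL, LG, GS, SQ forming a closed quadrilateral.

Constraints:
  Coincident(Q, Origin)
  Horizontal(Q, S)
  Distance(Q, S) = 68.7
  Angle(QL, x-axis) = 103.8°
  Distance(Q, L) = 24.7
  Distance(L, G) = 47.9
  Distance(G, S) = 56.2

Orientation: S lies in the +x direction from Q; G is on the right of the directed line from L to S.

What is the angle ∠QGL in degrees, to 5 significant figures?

13.145°

Q is at the origin; Q and S share the same y with |QS| = 68.7 and S in +x, so S = (68.7, 0). QL runs at 103.8° with |QL| = 24.7, so L = (-5.8918, 23.987). G is determined by |LG| = 47.9 and |GS| = 56.2 together: it lies at the intersection of circle(L, 47.9) and circle(S, 56.2). With |LS| = 78.354, the foot of the radical line on LS is 33.663 from L and the perpendicular offset is √(47.9² − 33.663²) = 34.076. Taking the right-of-LS solution: G = (15.723, -18.759).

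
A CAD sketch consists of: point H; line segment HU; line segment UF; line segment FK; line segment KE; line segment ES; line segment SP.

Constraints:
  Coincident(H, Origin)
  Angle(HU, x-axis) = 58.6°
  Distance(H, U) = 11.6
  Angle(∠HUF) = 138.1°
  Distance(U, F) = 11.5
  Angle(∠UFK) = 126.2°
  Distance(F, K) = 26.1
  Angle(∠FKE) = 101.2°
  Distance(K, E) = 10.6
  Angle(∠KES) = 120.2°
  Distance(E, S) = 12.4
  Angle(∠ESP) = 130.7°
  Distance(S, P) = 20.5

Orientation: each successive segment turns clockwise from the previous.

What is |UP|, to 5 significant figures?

8.4154

∠KES = 120.2° gives ES at -175.70° from the x-axis; with |ES| = 12.4, S = (20.880, -13.003). ∠ESP = 130.7° gives SP at 135.00° from the x-axis; with |SP| = 20.5, P = (6.3847, 1.4927). Then |UP| = |P − U| = 8.4154.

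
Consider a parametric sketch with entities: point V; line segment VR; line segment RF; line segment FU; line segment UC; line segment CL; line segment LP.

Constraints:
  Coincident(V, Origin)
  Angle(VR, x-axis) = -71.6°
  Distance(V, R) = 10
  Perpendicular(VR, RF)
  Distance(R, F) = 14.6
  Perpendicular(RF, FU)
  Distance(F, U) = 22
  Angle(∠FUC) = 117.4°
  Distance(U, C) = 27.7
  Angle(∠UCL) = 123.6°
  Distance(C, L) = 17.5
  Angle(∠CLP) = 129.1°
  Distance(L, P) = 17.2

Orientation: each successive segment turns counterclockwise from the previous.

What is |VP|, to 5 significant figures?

28.323

V is at the origin; VR runs at -71.6° with length 10.0, so R = (3.1565, -9.4888). The perpendicularity gives RF at right angles to VR, so RF runs at 18.400°; with |RF| = 14.6, F = (17.010, -4.8803). The perpendicularity gives FU at right angles to RF, so FU runs at 108.40°; with |FU| = 22.0, U = (10.066, 15.995). ∠FUC = 117.4° gives UC at 171.00° from the x-axis; with |UC| = 27.7, C = (-17.293, 20.328). ∠UCL = 123.6° gives CL at -132.60° from the x-axis; with |CL| = 17.5, L = (-29.138, 7.4465). ∠CLP = 129.1° gives LP at -81.700° from the x-axis; with |LP| = 17.2, P = (-26.656, -9.5733). Then |VP| = |P − V| = 28.323.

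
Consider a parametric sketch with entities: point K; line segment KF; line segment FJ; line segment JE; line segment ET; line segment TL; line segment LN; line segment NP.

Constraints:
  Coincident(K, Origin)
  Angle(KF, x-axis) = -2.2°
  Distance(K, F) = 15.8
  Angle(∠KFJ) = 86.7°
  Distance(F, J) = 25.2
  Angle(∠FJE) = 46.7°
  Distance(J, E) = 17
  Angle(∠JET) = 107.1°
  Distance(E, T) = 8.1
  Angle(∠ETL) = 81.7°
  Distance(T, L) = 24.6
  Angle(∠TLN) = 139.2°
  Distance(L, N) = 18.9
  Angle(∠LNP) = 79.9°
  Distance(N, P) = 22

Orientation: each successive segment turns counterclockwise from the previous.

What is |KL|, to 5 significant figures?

33.392

K is at the origin; KF runs at -2.2° with length 15.8, so F = (15.788, -0.60653). ∠KFJ = 86.7° gives FJ at 91.100° from the x-axis; with |FJ| = 25.2, J = (15.305, 24.589). ∠FJE = 46.7° gives JE at -135.60° from the x-axis; with |JE| = 17.0, E = (3.1585, 12.695). ∠JET = 107.1° gives ET at -62.700° from the x-axis; with |ET| = 8.1, T = (6.8736, 5.4968). ∠ETL = 81.7° gives TL at 35.600° from the x-axis; with |TL| = 24.6, L = (26.876, 19.817). Then |KL| = |L − K| = 33.392.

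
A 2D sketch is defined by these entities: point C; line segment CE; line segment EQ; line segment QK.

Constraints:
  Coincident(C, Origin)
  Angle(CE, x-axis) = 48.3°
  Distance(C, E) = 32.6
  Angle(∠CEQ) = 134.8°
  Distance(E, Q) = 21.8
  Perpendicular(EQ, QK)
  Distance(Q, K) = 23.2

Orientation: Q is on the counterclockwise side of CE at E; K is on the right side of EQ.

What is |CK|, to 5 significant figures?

64.429

C is at the origin; CE runs at 48.3° with length 32.6, so E = 32.6·(cos 48.3°, sin 48.3°) = (21.687, 24.340). ∠CEQ = 134.8°, so EQ runs at 48.3° + (180° − 134.8°) = 93.500° from the x-axis; with |EQ| = 21.8, Q = E + 21.8·(cos 93.500°, sin 93.500°) = (20.356, 46.100). EQ ⟂ QK; with |QK| = 23.2 on the right of EQ, K = Q + 23.2·(0.99813, 0.061049) = (43.512, 47.516). Then |CK| = |K − C| = 64.429.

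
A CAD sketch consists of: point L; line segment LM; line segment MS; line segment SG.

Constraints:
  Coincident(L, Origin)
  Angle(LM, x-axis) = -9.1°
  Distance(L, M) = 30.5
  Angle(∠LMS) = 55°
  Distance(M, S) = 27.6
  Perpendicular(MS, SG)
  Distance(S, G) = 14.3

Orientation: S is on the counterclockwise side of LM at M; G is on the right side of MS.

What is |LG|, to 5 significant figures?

40.563

∠LMS = 55.0°, so MS runs at -9.1° + (180° − 55.0°) = 115.90° from the x-axis; with |MS| = 27.6, S = M + 27.6·(cos 115.90°, sin 115.90°) = (18.060, 20.004). The perpendicularity gives SG at right angles to MS; with |SG| = 14.3 on the right of MS, G = S + 14.3·(0.89956, 0.43680) = (30.924, 26.250). Then |LG| = |G − L| = 40.563.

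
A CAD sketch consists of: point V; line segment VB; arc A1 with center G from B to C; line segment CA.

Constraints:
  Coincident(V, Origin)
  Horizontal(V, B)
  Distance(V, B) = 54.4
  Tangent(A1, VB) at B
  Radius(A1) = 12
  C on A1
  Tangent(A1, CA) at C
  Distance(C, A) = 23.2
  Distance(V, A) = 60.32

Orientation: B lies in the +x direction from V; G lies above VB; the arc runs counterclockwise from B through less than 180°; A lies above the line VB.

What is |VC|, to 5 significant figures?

66.350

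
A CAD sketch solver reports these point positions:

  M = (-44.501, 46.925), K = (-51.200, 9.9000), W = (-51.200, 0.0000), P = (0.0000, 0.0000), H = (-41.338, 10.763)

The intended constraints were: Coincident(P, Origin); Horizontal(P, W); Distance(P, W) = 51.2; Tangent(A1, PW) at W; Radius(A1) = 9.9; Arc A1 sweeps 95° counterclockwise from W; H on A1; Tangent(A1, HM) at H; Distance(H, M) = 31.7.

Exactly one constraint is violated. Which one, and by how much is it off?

Distance(H, M) = 31.7 — off by 4.60.

P = (0.00, 0.00) ✓; P.y = 0.00, W.y = 0.00 ✓; |PW| = 51.20 ✓; ∠(KW, WP) = 90.00° ✓; |KW| = 9.900 ✓; bearing(K→H) − bearing(K→W) = 95.00° ✓; |KH| = 9.900 ✓; ∠(KH, HM) = 90.00° ✓; |HM| = 36.30 ✗.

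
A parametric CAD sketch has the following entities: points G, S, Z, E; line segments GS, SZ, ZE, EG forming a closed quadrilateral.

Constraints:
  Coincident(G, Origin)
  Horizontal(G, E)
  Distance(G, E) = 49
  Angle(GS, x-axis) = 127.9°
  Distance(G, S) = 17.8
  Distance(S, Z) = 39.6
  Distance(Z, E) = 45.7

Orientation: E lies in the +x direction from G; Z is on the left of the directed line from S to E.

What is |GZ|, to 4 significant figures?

42.50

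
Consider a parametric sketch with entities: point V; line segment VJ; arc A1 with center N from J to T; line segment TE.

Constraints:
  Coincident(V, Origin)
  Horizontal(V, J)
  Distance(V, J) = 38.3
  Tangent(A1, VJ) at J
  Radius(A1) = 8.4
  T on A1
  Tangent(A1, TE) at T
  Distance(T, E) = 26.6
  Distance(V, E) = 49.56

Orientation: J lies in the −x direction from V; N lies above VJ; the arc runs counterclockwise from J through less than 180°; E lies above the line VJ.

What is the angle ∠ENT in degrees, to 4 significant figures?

72.47°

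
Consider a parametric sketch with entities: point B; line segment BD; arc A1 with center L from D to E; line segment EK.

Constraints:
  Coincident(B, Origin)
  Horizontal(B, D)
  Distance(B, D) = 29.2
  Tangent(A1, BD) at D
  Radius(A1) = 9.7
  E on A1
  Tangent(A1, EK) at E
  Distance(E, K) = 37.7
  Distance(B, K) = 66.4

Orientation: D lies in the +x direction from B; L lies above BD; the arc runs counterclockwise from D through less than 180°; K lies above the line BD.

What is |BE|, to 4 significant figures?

38.71

B is at the origin; B and D share the same y with |BD| = 29.2 and D on the +x side, so D = (29.20, 0.000). The tangent condition forces LD to be normal to BD, so L = D + (0, 9.7) = (29.20, 9.700). Since LE ⟂ EK (tangency), |LK| = √(9.7² + 37.7²) = 38.93 regardless of where E sits on A1. So K lies on both circle(B, 66.4) and circle(L, 38.93); the above-BD intersection is K = (52.07, 41.20). E is the foot of the tangent from K: E = (38.22, 6.136).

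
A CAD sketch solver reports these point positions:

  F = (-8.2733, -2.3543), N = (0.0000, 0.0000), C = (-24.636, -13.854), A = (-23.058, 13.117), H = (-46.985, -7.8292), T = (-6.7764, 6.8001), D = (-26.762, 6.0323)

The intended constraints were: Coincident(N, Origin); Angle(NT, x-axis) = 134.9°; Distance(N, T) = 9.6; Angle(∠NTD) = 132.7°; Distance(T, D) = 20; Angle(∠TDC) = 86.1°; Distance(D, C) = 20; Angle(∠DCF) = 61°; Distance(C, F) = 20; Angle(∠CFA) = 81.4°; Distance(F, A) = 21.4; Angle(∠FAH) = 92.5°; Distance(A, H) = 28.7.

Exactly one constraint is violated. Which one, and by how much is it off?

Distance(A, H) = 28.7 — off by 3.10.

N = (0.00, 0.00) ✓; NT at 134.9° ✓; |NT| = 9.600 ✓; ∠NTD = 132.7° ✓; |TD| = 20.00 ✓; ∠TDC = 86.10° ✓; |DC| = 20.00 ✓; ∠DCF = 61.00° ✓; |CF| = 20.00 ✓; ∠CFA = 81.40° ✓; |FA| = 21.40 ✓; ∠FAH = 92.50° ✓; |AH| = 31.80 ✗.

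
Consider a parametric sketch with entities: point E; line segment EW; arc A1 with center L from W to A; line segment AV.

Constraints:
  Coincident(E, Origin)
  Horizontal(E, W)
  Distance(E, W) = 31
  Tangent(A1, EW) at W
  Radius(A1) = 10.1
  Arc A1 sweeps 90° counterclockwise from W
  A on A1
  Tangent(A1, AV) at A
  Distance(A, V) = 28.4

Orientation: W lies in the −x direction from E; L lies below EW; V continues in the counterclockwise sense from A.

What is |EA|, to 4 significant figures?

42.32

E is at the origin; E and W share the same y with |EW| = 31.0 and W on the −x side, so W = (-31.00, 0.000). Since A1 is tangent to EW there, LW ⟂ EW, so L = W + (0, -10.1) = (-31.00, -10.10). On A1, W sits at bearing 90° from L; a 90° counterclockwise sweep puts A at bearing 180°, so A = L + 10.1·(cos 180°, sin 180°) = (-41.10, -10.10). Then |EA| = |A − E| = 42.32.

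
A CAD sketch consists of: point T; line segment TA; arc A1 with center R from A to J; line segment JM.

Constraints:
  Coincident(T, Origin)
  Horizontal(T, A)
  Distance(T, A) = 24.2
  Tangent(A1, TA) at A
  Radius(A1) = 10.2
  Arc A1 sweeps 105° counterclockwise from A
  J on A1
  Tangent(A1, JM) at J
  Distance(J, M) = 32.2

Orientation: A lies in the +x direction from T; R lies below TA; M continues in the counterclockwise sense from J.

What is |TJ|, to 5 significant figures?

19.254

T is at the origin; TA is horizontal with |TA| = 24.2 and A on the +x side, so A = (24.200, 0.0000). A1 meets TA tangentially, so RA is at right angles to TA, so R = A + (0, -10.2) = (24.200, -10.200). On A1, A sits at bearing 90° from R; a 105° counterclockwise sweep puts J at bearing 195°, so J = R + 10.2·(cos 195°, sin 195°) = (14.348, -12.840). Then |TJ| = |J − T| = 19.254.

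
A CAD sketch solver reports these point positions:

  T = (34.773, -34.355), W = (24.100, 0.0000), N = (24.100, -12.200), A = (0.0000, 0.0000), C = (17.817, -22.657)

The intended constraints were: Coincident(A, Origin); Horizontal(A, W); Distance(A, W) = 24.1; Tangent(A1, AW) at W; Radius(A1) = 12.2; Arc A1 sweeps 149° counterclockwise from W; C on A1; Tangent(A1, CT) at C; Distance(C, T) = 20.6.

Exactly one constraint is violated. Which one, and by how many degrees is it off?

Tangent(A1, CT) at C — off by 3.60°.

A = (0.00, 0.00) ✓; A.y = 0.00, W.y = 0.00 ✓; |AW| = 24.10 ✓; ∠(NW, WA) = 90.00° ✓; |NW| = 12.20 ✓; bearing(N→C) − bearing(N→W) = 149.0° ✓; |NC| = 12.20 ✓; ∠(NC, CT) = 93.60° ✗; |CT| = 20.60 ✓.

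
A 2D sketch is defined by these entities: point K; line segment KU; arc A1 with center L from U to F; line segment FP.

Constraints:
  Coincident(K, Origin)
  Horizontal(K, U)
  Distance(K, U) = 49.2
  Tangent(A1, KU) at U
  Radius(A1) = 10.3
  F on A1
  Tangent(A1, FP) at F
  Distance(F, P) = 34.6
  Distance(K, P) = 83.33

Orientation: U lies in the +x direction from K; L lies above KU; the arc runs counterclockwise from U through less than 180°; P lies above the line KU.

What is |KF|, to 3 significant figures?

58.3

Checks: |LF| = 10.30 ✓; ∠(LF, FP) = 90.00° ✓; |FP| = 34.60 ✓; |KP| = 83.33 ✓.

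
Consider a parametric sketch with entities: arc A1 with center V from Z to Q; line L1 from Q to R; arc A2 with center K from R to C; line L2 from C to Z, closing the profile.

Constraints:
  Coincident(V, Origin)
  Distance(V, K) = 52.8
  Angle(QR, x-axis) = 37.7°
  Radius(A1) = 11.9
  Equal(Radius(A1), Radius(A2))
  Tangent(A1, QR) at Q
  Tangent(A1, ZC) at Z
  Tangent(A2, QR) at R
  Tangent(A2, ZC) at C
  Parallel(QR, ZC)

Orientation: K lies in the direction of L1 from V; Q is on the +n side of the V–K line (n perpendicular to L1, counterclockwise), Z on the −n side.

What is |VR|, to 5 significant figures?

54.124

The slot axis is L1's direction at 37.7°, so u = (cos 37.7°, sin 37.7°) = (0.79122, 0.61153) and n = (−sin 37.7°, cos 37.7°) = (-0.61153, 0.79122). V is at the origin and K lies 52.8 along u from V, so K = 52.8·u = (41.777, 32.289). Tangency of A1 to both parallel lines with radius 11.9 puts Q and Z at V ± 11.9·n: Q = (-7.2772, 9.4156), Z = (7.2772, -9.4156). Equal radii place R and C the same way about K: R = K + 11.9·n = (34.499, 41.704), C = K − 11.9·n = (49.054, 22.873). Then |VR| = |R − V| = 54.124.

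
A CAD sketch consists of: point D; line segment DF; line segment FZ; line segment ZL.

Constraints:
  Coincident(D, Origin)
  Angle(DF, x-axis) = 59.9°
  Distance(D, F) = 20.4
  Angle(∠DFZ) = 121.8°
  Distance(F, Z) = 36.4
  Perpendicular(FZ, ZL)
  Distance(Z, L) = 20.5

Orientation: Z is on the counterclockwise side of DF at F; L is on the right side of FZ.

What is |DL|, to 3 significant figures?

60.5

∠DFZ = 121.8°, so FZ runs at 59.9° + (180° − 121.8°) = 118° from the x-axis; with |FZ| = 36.4, Z = F + 36.4·(cos 118°, sin 118°) = (-6.91, 49.8). The perpendicularity gives ZL at right angles to FZ; with |ZL| = 20.5 on the right of FZ, L = Z + 20.5·(0.882, 0.471) = (11.2, 59.4). Then |DL| = |L − D| = 60.5.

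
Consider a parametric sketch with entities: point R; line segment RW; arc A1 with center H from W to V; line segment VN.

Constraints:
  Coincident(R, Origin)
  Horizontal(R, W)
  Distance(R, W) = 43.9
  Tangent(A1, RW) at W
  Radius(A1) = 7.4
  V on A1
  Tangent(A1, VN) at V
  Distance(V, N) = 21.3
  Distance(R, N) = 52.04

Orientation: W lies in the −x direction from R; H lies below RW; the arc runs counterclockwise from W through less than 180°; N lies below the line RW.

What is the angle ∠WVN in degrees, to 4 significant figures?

123.7°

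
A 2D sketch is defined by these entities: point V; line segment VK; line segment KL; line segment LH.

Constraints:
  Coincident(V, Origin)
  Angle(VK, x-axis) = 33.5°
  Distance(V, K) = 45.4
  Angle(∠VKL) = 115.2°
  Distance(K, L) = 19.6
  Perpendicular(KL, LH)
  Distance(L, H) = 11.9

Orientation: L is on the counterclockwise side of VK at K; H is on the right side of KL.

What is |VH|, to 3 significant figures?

65.7

V is at the origin; VK runs at 33.5° with length 45.4, so K = 45.4·(cos 33.5°, sin 33.5°) = (37.9, 25.1). ∠VKL = 115.2°, so KL runs at 33.5° + (180° − 115.2°) = 98.3° from the x-axis; with |KL| = 19.6, L = K + 19.6·(cos 98.3°, sin 98.3°) = (35.0, 44.5). KL ⟂ LH; with |LH| = 11.9 on the right of KL, H = L + 11.9·(0.990, 0.144) = (46.8, 46.2). Then |VH| = |H − V| = 65.7.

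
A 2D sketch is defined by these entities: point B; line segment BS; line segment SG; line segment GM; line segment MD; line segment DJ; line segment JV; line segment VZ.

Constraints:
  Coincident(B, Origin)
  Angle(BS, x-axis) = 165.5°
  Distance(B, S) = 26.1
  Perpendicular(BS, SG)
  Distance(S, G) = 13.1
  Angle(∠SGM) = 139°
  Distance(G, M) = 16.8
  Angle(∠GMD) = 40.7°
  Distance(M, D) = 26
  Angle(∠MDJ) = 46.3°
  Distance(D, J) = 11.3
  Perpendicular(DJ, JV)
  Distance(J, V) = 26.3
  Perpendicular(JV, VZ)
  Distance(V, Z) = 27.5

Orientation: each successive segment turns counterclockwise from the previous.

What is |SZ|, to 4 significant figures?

41.48

DJ is perpendicular to JV, so JV runs at -60.50°; with |JV| = 26.3, V = (-11.56, -24.43). The perpendicularity gives VZ at right angles to JV, so VZ runs at 29.50°; with |VZ| = 27.5, Z = (12.38, -10.89). Then |SZ| = |Z − S| = 41.48.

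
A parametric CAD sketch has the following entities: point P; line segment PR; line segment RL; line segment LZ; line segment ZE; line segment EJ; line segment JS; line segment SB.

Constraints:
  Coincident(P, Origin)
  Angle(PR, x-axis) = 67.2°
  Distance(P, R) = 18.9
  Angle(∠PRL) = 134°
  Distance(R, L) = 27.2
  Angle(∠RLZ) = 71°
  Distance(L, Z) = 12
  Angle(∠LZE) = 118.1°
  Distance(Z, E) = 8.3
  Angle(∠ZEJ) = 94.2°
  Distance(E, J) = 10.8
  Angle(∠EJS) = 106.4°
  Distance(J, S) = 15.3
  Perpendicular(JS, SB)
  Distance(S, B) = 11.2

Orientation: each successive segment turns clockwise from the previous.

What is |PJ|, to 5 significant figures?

28.173

P is at the origin; PR runs at 67.2° with length 18.9, so R = (7.3240, 17.423). ∠PRL = 134.0° gives RL at 21.200° from the x-axis; with |RL| = 27.2, L = (32.683, 27.259). ∠RLZ = 71.0° gives LZ at -87.800° from the x-axis; with |LZ| = 12.0, Z = (33.144, 15.268). ∠LZE = 118.1° gives ZE at -149.70° from the x-axis; with |ZE| = 8.3, E = (25.978, 11.081). ∠ZEJ = 94.2° gives EJ at 124.50° from the x-axis; with |EJ| = 10.8, J = (19.861, 19.981). Then |PJ| = |J − P| = 28.173.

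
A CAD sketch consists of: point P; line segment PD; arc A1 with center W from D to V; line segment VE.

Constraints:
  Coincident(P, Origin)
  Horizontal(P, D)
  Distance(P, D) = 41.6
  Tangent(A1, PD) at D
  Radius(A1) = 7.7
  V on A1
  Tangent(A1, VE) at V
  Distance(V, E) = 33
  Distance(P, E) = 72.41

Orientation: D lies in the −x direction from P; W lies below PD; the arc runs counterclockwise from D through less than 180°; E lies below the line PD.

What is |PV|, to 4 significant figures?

48.43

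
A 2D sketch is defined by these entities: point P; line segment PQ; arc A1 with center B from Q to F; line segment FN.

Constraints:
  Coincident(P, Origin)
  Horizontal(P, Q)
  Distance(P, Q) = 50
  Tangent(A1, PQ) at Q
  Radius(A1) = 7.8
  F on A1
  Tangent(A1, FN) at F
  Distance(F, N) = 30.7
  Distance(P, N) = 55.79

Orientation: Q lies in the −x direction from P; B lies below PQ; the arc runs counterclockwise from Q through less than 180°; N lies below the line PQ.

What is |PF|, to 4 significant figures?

57.89

P is at the origin; PQ is horizontal with |PQ| = 50.0 and Q on the −x side, so Q = (-50.00, 0.000). A1 meets PQ tangentially, so BQ is at right angles to PQ, so B = Q + (0, -7.8) = (-50.00, -7.800). Since BF ⟂ FN (tangency), |BN| = √(7.8² + 30.7²) = 31.68 regardless of where F sits on A1. So N lies on both circle(P, 55.79) and circle(B, 31.68); the below-PQ intersection is N = (-40.76, -38.10). F is the foot of the tangent from N: F = (-56.67, -11.84).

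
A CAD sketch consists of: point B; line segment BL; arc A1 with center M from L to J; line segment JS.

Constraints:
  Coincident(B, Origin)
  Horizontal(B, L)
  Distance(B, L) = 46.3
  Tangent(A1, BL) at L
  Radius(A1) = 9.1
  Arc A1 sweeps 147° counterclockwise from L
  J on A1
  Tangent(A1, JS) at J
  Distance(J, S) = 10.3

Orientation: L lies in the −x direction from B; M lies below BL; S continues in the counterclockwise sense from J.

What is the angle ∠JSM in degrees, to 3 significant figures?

41.5°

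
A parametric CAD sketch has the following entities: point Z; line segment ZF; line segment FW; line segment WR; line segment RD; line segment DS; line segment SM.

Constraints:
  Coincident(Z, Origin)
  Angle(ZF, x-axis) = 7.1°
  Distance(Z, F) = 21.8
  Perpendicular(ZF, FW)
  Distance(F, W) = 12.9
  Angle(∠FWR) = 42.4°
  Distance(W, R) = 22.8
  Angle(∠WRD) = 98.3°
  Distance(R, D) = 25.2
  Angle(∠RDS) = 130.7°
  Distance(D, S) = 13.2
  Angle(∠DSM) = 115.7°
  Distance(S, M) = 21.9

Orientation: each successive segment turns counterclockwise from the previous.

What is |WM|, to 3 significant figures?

29.3

Z is at the origin; ZF runs at 7.1° with length 21.8, so F = (21.6, 2.69). The perpendicularity gives FW at right angles to ZF, so FW runs at 97.1°; with |FW| = 12.9, W = (20.0, 15.5). ∠FWR = 42.4° gives WR at -125° from the x-axis; with |WR| = 22.8, R = (6.86, -3.11). ∠WRD = 98.3° gives RD at -43.6° from the x-axis; with |RD| = 25.2, D = (25.1, -20.5). ∠RDS = 130.7° gives DS at 5.70° from the x-axis; with |DS| = 13.2, S = (38.2, -19.2). ∠DSM = 115.7° gives SM at 70.0° from the x-axis; with |SM| = 21.9, M = (45.7, 1.40). Then |WM| = |M − W| = 29.3.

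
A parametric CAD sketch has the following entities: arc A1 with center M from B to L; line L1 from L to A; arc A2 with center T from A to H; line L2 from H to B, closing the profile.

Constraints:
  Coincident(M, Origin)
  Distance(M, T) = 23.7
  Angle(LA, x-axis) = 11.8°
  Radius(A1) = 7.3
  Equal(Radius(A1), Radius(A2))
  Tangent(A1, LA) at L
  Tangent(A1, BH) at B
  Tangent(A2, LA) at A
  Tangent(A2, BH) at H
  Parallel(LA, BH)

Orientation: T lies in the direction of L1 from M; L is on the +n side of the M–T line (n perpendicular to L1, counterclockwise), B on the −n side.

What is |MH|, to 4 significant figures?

24.80

The slot axis is L1's direction at 11.8°, so u = (cos 11.8°, sin 11.8°) = (0.9789, 0.2045) and n = (−sin 11.8°, cos 11.8°) = (-0.2045, 0.9789). M is at the origin and T lies 23.7 along u from M, so T = 23.7·u = (23.20, 4.847). Tangency of A1 to both parallel lines with radius 7.3 puts L and B at M ± 7.3·n: L = (-1.493, 7.146), B = (1.493, -7.146). Equal radii place A and H the same way about T: A = T + 7.3·n = (21.71, 11.99), H = T − 7.3·n = (24.69, -2.299). Then |MH| = |H − M| = 24.80.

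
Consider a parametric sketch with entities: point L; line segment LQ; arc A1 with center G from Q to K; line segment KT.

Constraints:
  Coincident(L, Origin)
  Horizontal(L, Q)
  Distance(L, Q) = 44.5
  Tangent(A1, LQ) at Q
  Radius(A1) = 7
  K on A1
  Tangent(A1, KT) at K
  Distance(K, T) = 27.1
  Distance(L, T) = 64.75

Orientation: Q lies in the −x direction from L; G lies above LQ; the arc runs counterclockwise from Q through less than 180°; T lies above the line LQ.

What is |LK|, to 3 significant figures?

40.7

Checks: ∠(GQ, QL) = 90.00° ✓; |GK| = 7.000 ✓; ∠(GK, KT) = 90.00° ✓; |KT| = 27.10 ✓; |LT| = 64.75 ✓.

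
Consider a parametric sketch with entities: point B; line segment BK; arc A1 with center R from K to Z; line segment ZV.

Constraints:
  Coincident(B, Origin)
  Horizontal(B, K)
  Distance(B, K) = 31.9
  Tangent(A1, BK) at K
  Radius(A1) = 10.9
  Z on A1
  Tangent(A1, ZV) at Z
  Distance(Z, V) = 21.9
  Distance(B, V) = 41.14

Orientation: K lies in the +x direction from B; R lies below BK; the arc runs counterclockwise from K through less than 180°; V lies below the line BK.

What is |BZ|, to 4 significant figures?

24.27

B is at the origin; BK is horizontal with |BK| = 31.9 and K on the +x side, so K = (31.90, 0.000). A1 meets BK tangentially, so RK is at right angles to BK, so R = K + (0, -10.9) = (31.90, -10.90). Since RZ ⟂ ZV (tangency), |RV| = √(10.9² + 21.9²) = 24.46 regardless of where Z sits on A1. So V lies on both circle(B, 41.14) and circle(R, 24.46); the below-BK intersection is V = (23.40, -33.84). Z is the foot of the tangent from V: Z = (21.06, -12.06).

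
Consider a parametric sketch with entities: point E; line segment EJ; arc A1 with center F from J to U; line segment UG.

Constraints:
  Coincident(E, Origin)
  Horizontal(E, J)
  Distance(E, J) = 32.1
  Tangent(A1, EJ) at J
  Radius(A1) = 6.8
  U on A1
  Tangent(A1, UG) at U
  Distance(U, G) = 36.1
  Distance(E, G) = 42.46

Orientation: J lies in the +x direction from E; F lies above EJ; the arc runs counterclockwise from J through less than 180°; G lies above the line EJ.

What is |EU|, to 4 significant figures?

39.05

Checks: |FU| = 6.800 ✓; ∠(FU, UG) = 90.00° ✓; |UG| = 36.10 ✓; |EG| = 42.46 ✓.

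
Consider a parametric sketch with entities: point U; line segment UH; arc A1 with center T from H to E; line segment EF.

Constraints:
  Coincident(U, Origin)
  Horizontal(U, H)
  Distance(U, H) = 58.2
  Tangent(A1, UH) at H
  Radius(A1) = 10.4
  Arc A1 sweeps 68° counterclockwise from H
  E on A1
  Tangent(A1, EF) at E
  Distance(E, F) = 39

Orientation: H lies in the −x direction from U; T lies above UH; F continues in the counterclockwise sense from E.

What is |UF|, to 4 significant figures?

54.52

U is at the origin; UH is horizontal with |UH| = 58.2 and H on the −x side, so H = (-58.20, 0.000). Since A1 is tangent to UH there, TH ⟂ UH, so T = H + (0, 10.4) = (-58.20, 10.40). On A1, H sits at bearing -90° from T; a 68° counterclockwise sweep puts E at bearing -22°, so E = T + 10.4·(cos -22°, sin -22°) = (-48.56, 6.504). Tangency of A1 to EF means the radius TE is perpendicular to EF, so EF runs along (−sin -22°, cos -22°); with |EF| = 39.0, F = (-33.95, 42.66). Then |UF| = |F − U| = 54.52.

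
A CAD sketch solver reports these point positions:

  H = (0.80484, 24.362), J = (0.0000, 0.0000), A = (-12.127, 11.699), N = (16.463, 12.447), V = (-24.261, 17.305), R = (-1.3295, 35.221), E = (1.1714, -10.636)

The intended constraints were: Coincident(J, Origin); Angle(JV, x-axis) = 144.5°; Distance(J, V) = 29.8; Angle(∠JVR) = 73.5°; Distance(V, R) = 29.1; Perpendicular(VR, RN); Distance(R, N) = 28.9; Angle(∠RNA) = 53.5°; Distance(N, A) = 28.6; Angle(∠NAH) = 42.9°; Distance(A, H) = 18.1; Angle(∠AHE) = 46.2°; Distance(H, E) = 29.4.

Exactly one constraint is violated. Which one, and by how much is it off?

Distance(H, E) = 29.4 — off by 5.60.

J = (0.00, 0.00) ✓; JV at 144.5° ✓; |JV| = 29.80 ✓; ∠JVR = 73.50° ✓; |VR| = 29.10 ✓; ∠(VR, RN) = 90.00° ✓; |RN| = 28.90 ✓; ∠RNA = 53.50° ✓; |NA| = 28.60 ✓; ∠NAH = 42.90° ✓; |AH| = 18.10 ✓; ∠AHE = 46.20° ✓; |HE| = 35.00 ✗.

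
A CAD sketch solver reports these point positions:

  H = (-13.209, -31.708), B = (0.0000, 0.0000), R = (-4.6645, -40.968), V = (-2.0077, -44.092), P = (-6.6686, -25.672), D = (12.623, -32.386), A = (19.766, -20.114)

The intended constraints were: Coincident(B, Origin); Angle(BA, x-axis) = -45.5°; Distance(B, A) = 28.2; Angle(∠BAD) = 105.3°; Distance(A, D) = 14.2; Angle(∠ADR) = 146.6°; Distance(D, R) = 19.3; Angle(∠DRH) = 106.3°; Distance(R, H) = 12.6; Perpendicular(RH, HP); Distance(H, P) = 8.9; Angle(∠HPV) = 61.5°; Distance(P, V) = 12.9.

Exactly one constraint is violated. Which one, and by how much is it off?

Distance(P, V) = 12.9 — off by 6.10.

B = (0.00, 0.00) ✓; BA at -45.50° ✓; |BA| = 28.20 ✓; ∠BAD = 105.3° ✓; |AD| = 14.20 ✓; ∠ADR = 146.6° ✓; |DR| = 19.30 ✓; ∠DRH = 106.3° ✓; |RH| = 12.60 ✓; ∠(RH, HP) = 90.00° ✓; |HP| = 8.900 ✓; ∠HPV = 61.50° ✓; |PV| = 19.00 ✗.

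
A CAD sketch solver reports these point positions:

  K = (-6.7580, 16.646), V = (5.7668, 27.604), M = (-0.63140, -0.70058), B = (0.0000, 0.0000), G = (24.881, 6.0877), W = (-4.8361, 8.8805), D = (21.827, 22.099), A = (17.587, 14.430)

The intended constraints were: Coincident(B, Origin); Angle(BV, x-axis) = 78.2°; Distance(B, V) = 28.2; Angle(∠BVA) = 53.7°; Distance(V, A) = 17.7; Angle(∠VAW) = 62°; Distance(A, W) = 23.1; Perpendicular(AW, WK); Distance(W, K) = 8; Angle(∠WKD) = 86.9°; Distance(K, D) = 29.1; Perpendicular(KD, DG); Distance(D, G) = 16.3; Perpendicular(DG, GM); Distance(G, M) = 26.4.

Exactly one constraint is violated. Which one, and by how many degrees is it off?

Perpendicular(DG, GM) — off by 4.10°.

B = (0.00, 0.00) ✓; BV at 78.20° ✓; |BV| = 28.20 ✓; ∠BVA = 53.70° ✓; |VA| = 17.70 ✓; ∠VAW = 62.00° ✓; |AW| = 23.10 ✓; ∠(AW, WK) = 90.00° ✓; |WK| = 8.000 ✓; ∠WKD = 86.90° ✓; |KD| = 29.10 ✓; ∠(KD, DG) = 90.00° ✓; |DG| = 16.30 ✓; ∠(DG, GM) = 85.90° ✗; |GM| = 26.40 ✓.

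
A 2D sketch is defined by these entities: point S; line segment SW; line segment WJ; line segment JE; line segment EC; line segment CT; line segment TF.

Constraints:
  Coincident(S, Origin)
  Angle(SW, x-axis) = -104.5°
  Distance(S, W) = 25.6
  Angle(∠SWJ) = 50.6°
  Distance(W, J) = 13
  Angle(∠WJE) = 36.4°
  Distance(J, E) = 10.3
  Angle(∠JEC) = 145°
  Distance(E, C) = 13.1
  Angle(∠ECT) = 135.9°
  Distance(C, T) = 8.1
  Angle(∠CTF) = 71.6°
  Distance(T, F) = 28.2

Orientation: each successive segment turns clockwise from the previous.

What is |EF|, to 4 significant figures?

19.63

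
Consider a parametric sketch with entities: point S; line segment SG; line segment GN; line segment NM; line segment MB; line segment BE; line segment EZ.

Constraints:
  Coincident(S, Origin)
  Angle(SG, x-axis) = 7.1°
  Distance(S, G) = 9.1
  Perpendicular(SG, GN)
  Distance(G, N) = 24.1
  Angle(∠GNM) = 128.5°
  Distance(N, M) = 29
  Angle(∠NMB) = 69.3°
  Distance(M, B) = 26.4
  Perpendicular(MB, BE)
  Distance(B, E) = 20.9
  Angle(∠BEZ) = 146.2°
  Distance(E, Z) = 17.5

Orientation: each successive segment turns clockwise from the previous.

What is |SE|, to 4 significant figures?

10.77

∠NMB = 69.3° gives MB at 114.9° from the x-axis; with |MB| = 26.4, B = (-19.40, -19.56). MB ⟂ BE, so BE runs at 24.90°; with |BE| = 20.9, E = (-0.4393, -10.76). Then |SE| = |E − S| = 10.77.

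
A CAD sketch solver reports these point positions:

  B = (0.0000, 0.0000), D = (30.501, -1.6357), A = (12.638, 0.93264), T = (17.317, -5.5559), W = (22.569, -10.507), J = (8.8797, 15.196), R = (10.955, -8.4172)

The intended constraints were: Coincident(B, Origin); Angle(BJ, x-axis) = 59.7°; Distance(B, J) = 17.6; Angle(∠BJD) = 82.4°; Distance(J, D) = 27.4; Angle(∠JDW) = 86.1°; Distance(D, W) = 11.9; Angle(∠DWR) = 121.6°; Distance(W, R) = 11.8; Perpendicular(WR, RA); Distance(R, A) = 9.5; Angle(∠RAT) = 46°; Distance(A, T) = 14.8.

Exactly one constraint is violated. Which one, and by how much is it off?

Distance(A, T) = 14.8 — off by 6.80.

B = (0.00, 0.00) ✓; BJ at 59.70° ✓; |BJ| = 17.60 ✓; ∠BJD = 82.40° ✓; |JD| = 27.40 ✓; ∠JDW = 86.10° ✓; |DW| = 11.90 ✓; ∠DWR = 121.6° ✓; |WR| = 11.80 ✓; ∠(WR, RA) = 90.00° ✓; |RA| = 9.500 ✓; ∠RAT = 46.00° ✓; |AT| = 8.000 ✗.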